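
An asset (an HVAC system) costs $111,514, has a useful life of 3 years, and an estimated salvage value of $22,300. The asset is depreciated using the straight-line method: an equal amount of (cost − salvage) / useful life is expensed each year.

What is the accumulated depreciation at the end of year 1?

$29,738

Depreciable base = $111,514 − $22,300 = $89,214.
Annual expense = $89,214 / 3 = $29,738.
End of year 1: book value $81,776.
Accumulated through year 1 = $111,514 − $81,776 = $29,738.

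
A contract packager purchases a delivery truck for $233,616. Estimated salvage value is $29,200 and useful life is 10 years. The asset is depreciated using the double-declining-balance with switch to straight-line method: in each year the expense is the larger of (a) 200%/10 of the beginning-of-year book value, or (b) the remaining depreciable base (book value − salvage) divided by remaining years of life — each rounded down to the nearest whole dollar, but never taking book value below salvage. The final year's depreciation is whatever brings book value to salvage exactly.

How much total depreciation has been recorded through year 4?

Depreciable base = $233,616 − $29,200 = $204,416.
Year 1: DB = ⌊$233,616 × 200%/10⌋ = $46,723; SL = ⌊$204,416/10⌋ = $20,441 → take DB $46,723. Book value $186,893.
Year 2: DB = ⌊$186,893 × 200%/10⌋ = $37,378; SL = ⌊$157,693/9⌋ = $17,521 → take DB $37,378. Book value $149,515.
Year 3: DB = ⌊$149,515 × 200%/10⌋ = $29,903; SL = ⌊$120,315/8⌋ = $15,039 → take DB $29,903. Book value $119,612.
Year 4: DB = ⌊$119,612 × 200%/10⌋ = $23,922; SL = ⌊$90,412/7⌋ = $12,916 → take DB $23,922. Book value $95,690.
Accumulated through year 4 = $233,616 − $95,690 = $137,926.

$137,926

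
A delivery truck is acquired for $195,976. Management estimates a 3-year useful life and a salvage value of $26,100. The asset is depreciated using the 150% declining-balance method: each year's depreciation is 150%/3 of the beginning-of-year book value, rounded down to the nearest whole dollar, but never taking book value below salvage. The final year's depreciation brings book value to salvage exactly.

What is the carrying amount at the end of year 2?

Depreciable base = $195,976 − $26,100 = $169,876.
Year 1: ⌊$195,976 × 150%/3⌋ = $97,988. Book value $97,988.
Year 2: ⌊$97,988 × 150%/3⌋ = $48,994. Book value $48,994.

$48,994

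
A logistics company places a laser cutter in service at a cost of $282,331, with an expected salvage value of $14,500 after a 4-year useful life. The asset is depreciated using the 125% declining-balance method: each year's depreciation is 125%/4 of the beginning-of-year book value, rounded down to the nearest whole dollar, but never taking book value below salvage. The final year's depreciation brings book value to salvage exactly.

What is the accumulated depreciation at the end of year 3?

$190,586

Depreciable base = $282,331 − $14,500 = $267,831.
Year 1: ⌊$282,331 × 125%/4⌋ = $88,228. Book value $194,103.
Year 2: ⌊$194,103 × 125%/4⌋ = $60,657. Book value $133,446.
Year 3: ⌊$133,446 × 125%/4⌋ = $41,701. Book value $91,745.
Accumulated through year 3 = $282,331 − $91,745 = $190,586.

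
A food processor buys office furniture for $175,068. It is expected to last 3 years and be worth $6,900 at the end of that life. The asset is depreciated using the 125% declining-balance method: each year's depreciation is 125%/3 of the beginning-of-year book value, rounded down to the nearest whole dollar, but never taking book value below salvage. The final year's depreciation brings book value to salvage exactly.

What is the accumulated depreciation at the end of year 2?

$115,496

Depreciable base = $175,068 − $6,900 = $168,168.
Year 1: ⌊$175,068 × 125%/3⌋ = $72,945. Book value $102,123.
Year 2: ⌊$102,123 × 125%/3⌋ = $42,551. Book value $59,572.
Accumulated through year 2 = $175,068 − $59,572 = $115,496.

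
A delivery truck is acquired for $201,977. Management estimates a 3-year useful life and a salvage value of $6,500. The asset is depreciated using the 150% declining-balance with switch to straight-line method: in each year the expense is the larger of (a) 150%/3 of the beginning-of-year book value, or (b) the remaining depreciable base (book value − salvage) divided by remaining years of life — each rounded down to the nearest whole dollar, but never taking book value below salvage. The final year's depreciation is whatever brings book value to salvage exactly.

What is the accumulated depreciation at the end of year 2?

Depreciable base = $201,977 − $6,500 = $195,477.
Year 1: DB = ⌊$201,977 × 150%/3⌋ = $100,988; SL = ⌊$195,477/3⌋ = $65,159 → take DB $100,988. Book value $100,989.
Year 2: DB = ⌊$100,989 × 150%/3⌋ = $50,494; SL = ⌊$94,489/2⌋ = $47,244 → take DB $50,494. Book value $50,495.
Accumulated through year 2 = $201,977 − $50,495 = $151,482.

$151,482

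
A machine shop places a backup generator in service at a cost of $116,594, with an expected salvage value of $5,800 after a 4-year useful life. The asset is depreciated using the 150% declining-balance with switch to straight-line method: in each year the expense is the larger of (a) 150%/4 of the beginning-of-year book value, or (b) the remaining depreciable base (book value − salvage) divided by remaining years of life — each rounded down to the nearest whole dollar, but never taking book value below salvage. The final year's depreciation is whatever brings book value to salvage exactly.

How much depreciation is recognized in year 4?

$19,873

Depreciable base = $116,594 − $5,800 = $110,794.
Year 1: DB = ⌊$116,594 × 150%/4⌋ = $43,722; SL = ⌊$110,794/4⌋ = $27,698 → take DB $43,722. Book value $72,872.
Year 2: DB = ⌊$72,872 × 150%/4⌋ = $27,327; SL = ⌊$67,072/3⌋ = $22,357 → take DB $27,327. Book value $45,545.
Year 3: DB = ⌊$45,545 × 150%/4⌋ = $17,079; SL = ⌊$39,745/2⌋ = $19,872 → take SL $19,872. Book value $25,673.
Year 4 (final): $25,673 − $5,800 = $19,873. Book value $5,800.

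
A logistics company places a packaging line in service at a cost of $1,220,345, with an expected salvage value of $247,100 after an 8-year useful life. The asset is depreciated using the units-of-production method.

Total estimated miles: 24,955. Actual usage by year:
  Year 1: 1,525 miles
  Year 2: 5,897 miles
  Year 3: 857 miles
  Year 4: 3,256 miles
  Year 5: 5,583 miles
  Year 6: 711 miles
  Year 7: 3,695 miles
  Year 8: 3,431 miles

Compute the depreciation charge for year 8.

$133,809

Depreciable base = $1,220,345 − $247,100 = $973,245.
Rate = $973,245 / 24,955 miles = $39 per mile.
Year 1: 1,525 × $39 = $59,475. Book value $1,160,870.
Year 2: 5,897 × $39 = $229,983. Book value $930,887.
Year 3: 857 × $39 = $33,423. Book value $897,464.
Year 4: 3,256 × $39 = $126,984. Book value $770,480.
Year 5: 5,583 × $39 = $217,737. Book value $552,743.
Year 6: 711 × $39 = $27,729. Book value $525,014.
Year 7: 3,695 × $39 = $144,105. Book value $380,909.
Year 8: 3,431 × $39 = $133,809. Book value $247,100.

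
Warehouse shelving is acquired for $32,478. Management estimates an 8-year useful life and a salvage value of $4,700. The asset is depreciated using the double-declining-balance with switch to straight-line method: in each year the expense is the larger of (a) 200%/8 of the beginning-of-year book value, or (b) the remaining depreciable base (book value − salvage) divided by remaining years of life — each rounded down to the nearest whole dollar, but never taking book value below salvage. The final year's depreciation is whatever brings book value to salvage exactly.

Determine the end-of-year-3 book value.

Depreciable base = $32,478 − $4,700 = $27,778.
Year 1: DB = ⌊$32,478 × 200%/8⌋ = $8,119; SL = ⌊$27,778/8⌋ = $3,472 → take DB $8,119. Book value $24,359.
Year 2: DB = ⌊$24,359 × 200%/8⌋ = $6,089; SL = ⌊$19,659/7⌋ = $2,808 → take DB $6,089. Book value $18,270.
Year 3: DB = ⌊$18,270 × 200%/8⌋ = $4,567; SL = ⌊$13,570/6⌋ = $2,261 → take DB $4,567. Book value $13,703.

$13,703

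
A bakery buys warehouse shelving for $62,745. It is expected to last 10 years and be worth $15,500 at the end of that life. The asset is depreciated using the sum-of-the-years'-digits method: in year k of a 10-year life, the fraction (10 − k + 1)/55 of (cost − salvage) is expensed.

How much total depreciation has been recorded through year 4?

$29,206

Depreciable base = $62,745 − $15,500 = $47,245.
Sum of the years' digits = 10+9+8+7+6+5+4+3+2+1 = 55.
Year 1: $47,245 × 10/55 = $8,590. Book value $54,155.
Year 2: $47,245 × 9/55 = $7,731. Book value $46,424.
Year 3: $47,245 × 8/55 = $6,872. Book value $39,552.
Year 4: $47,245 × 7/55 = $6,013. Book value $33,539.
Accumulated through year 4 = $62,745 − $33,539 = $29,206.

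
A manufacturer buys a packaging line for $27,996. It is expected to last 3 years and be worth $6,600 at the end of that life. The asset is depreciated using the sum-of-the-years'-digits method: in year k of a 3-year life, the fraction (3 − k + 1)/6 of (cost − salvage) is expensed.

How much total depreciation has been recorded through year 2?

$17,830

Depreciable base = $27,996 − $6,600 = $21,396.
Sum of the years' digits = 3+2+1 = 6.
Year 1: $21,396 × 3/6 = $10,698. Book value $17,298.
Year 2: $21,396 × 2/6 = $7,132. Book value $10,166.
Accumulated through year 2 = $27,996 − $10,166 = $17,830.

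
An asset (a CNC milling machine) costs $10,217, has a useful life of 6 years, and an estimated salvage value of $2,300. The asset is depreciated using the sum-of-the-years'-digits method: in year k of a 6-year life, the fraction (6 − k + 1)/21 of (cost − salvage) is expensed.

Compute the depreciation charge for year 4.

Depreciable base = $10,217 − $2,300 = $7,917.
Sum of the years' digits = 6+5+4+3+2+1 = 21.
Year 1: $7,917 × 6/21 = $2,262. Book value $7,955.
Year 2: $7,917 × 5/21 = $1,885. Book value $6,070.
Year 3: $7,917 × 4/21 = $1,508. Book value $4,562.
Year 4: $7,917 × 3/21 = $1,131. Book value $3,431.

$1,131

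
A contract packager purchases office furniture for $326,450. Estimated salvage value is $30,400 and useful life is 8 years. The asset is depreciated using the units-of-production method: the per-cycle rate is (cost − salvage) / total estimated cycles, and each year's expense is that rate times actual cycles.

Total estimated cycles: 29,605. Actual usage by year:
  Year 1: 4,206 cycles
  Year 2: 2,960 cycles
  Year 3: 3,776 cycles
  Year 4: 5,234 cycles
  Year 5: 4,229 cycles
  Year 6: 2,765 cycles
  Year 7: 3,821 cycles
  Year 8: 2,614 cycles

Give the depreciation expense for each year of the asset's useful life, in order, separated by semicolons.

Depreciable base = $326,450 − $30,400 = $296,050.
Rate = $296,050 / 29,605 cycles = $10 per cycle.
Year 1: 4,206 × $10 = $42,060. Book value $284,390.
Year 2: 2,960 × $10 = $29,600. Book value $254,790.
Year 3: 3,776 × $10 = $37,760. Book value $217,030.
Year 4: 5,234 × $10 = $52,340. Book value $164,690.
Year 5: 4,229 × $10 = $42,290. Book value $122,400.
Year 6: 2,765 × $10 = $27,650. Book value $94,750.
Year 7: 3,821 × $10 = $38,210. Book value $56,540.
Year 8: 2,614 × $10 = $26,140. Book value $30,400.

$42,060; $29,600; $37,760; $52,340; $42,290; $27,650; $38,210; $26,140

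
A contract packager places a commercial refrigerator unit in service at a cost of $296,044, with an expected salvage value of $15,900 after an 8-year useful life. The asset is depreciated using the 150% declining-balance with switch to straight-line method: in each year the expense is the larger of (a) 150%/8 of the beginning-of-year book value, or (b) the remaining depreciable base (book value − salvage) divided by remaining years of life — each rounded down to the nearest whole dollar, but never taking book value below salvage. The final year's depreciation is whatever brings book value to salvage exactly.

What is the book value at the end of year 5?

$100,740

Depreciable base = $296,044 − $15,900 = $280,144.
Year 1: DB = ⌊$296,044 × 150%/8⌋ = $55,508; SL = ⌊$280,144/8⌋ = $35,018 → take DB $55,508. Book value $240,536.
Year 2: DB = ⌊$240,536 × 150%/8⌋ = $45,100; SL = ⌊$224,636/7⌋ = $32,090 → take DB $45,100. Book value $195,436.
Year 3: DB = ⌊$195,436 × 150%/8⌋ = $36,644; SL = ⌊$179,536/6⌋ = $29,922 → take DB $36,644. Book value $158,792.
Year 4: DB = ⌊$158,792 × 150%/8⌋ = $29,773; SL = ⌊$142,892/5⌋ = $28,578 → take DB $29,773. Book value $129,019.
Year 5: DB = ⌊$129,019 × 150%/8⌋ = $24,191; SL = ⌊$113,119/4⌋ = $28,279 → take SL $28,279. Book value $100,740.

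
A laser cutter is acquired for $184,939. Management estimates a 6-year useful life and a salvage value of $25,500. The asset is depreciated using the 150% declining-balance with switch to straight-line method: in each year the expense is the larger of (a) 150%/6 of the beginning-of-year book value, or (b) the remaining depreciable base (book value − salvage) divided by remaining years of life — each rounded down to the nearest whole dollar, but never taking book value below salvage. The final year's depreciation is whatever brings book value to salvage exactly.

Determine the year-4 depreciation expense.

$19,505

Depreciable base = $184,939 − $25,500 = $159,439.
Year 1: DB = ⌊$184,939 × 150%/6⌋ = $46,234; SL = ⌊$159,439/6⌋ = $26,573 → take DB $46,234. Book value $138,705.
Year 2: DB = ⌊$138,705 × 150%/6⌋ = $34,676; SL = ⌊$113,205/5⌋ = $22,641 → take DB $34,676. Book value $104,029.
Year 3: DB = ⌊$104,029 × 150%/6⌋ = $26,007; SL = ⌊$78,529/4⌋ = $19,632 → take DB $26,007. Book value $78,022.
Year 4: DB = ⌊$78,022 × 150%/6⌋ = $19,505; SL = ⌊$52,522/3⌋ = $17,507 → take DB $19,505. Book value $58,517.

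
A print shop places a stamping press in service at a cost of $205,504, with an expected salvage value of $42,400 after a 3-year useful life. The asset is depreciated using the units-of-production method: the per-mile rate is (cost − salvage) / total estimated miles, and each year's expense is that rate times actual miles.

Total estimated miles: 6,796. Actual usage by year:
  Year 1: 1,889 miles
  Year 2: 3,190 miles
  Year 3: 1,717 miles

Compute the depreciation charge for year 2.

$76,560

Depreciable base = $205,504 − $42,400 = $163,104.
Rate = $163,104 / 6,796 miles = $24 per mile.
Year 1: 1,889 × $24 = $45,336. Book value $160,168.
Year 2: 3,190 × $24 = $76,560. Book value $83,608.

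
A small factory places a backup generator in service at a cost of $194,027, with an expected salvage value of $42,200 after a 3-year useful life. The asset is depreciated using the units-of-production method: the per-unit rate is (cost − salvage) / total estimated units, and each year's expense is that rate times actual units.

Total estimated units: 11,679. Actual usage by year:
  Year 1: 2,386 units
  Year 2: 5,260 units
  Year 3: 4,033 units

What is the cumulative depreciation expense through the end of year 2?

$99,398

Depreciable base = $194,027 − $42,200 = $151,827.
Rate = $151,827 / 11,679 units = $13 per unit.
Year 1: 2,386 × $13 = $31,018. Book value $163,009.
Year 2: 5,260 × $13 = $68,380. Book value $94,629.
Accumulated through year 2 = $194,027 − $94,629 = $99,398.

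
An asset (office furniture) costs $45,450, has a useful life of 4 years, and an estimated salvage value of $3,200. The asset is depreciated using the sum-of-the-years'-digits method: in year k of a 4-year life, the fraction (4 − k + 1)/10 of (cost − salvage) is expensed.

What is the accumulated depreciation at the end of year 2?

$29,575

Depreciable base = $45,450 − $3,200 = $42,250.
Sum of the years' digits = 4+3+2+1 = 10.
Year 1: $42,250 × 4/10 = $16,900. Book value $28,550.
Year 2: $42,250 × 3/10 = $12,675. Book value $15,875.
Accumulated through year 2 = $45,450 − $15,875 = $29,575.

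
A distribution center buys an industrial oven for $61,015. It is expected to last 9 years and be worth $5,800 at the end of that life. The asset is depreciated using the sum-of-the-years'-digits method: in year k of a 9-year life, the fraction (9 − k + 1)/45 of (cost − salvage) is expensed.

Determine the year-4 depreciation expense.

Depreciable base = $61,015 − $5,800 = $55,215.
Sum of the years' digits = 9+8+7+6+5+4+3+2+1 = 45.
Year 1: $55,215 × 9/45 = $11,043. Book value $49,972.
Year 2: $55,215 × 8/45 = $9,816. Book value $40,156.
Year 3: $55,215 × 7/45 = $8,589. Book value $31,567.
Year 4: $55,215 × 6/45 = $7,362. Book value $24,205.

$7,362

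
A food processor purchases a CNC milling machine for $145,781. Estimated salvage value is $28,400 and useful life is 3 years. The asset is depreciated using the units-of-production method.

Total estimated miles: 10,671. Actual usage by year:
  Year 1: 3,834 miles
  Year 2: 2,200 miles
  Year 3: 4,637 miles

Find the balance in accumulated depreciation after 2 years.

$66,374

Depreciable base = $145,781 − $28,400 = $117,381.
Rate = $117,381 / 10,671 miles = $11 per mile.
Year 1: 3,834 × $11 = $42,174. Book value $103,607.
Year 2: 2,200 × $11 = $24,200. Book value $79,407.
Accumulated through year 2 = $145,781 − $79,407 = $66,374.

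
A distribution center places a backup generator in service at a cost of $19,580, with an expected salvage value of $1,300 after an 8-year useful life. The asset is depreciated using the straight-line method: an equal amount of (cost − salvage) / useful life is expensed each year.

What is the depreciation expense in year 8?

$2,285

Depreciable base = $19,580 − $1,300 = $18,280.
Annual expense = $18,280 / 8 = $2,285.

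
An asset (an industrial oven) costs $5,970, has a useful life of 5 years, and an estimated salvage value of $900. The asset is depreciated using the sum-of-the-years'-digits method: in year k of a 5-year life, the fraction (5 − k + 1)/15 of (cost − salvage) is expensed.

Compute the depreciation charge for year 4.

$676

Depreciable base = $5,970 − $900 = $5,070.
Sum of the years' digits = 5+4+3+2+1 = 15.
Year 1: $5,070 × 5/15 = $1,690. Book value $4,280.
Year 2: $5,070 × 4/15 = $1,352. Book value $2,928.
Year 3: $5,070 × 3/15 = $1,014. Book value $1,914.
Year 4: $5,070 × 2/15 = $676. Book value $1,238.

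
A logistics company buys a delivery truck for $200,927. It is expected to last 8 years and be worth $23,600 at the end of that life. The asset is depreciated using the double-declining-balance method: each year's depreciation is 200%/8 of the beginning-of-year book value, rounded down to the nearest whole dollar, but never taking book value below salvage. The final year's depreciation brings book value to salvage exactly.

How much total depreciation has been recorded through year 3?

$116,160

Depreciable base = $200,927 − $23,600 = $177,327.
Year 1: ⌊$200,927 × 200%/8⌋ = $50,231. Book value $150,696.
Year 2: ⌊$150,696 × 200%/8⌋ = $37,674. Book value $113,022.
Year 3: ⌊$113,022 × 200%/8⌋ = $28,255. Book value $84,767.
Accumulated through year 3 = $200,927 − $84,767 = $116,160.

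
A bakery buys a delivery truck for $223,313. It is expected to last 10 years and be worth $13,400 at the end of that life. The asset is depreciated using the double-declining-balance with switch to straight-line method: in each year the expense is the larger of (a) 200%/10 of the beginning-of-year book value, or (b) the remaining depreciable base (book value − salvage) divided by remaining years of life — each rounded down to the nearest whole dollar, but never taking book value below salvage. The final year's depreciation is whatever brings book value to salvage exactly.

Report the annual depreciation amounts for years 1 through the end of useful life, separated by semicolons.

Depreciable base = $223,313 − $13,400 = $209,913.
Year 1: DB = ⌊$223,313 × 200%/10⌋ = $44,662; SL = ⌊$209,913/10⌋ = $20,991 → take DB $44,662. Book value $178,651.
Year 2: DB = ⌊$178,651 × 200%/10⌋ = $35,730; SL = ⌊$165,251/9⌋ = $18,361 → take DB $35,730. Book value $142,921.
Year 3: DB = ⌊$142,921 × 200%/10⌋ = $28,584; SL = ⌊$129,521/8⌋ = $16,190 → take DB $28,584. Book value $114,337.
Year 4: DB = ⌊$114,337 × 200%/10⌋ = $22,867; SL = ⌊$100,937/7⌋ = $14,419 → take DB $22,867. Book value $91,470.
Year 5: DB = ⌊$91,470 × 200%/10⌋ = $18,294; SL = ⌊$78,070/6⌋ = $13,011 → take DB $18,294. Book value $73,176.
Year 6: DB = ⌊$73,176 × 200%/10⌋ = $14,635; SL = ⌊$59,776/5⌋ = $11,955 → take DB $14,635. Book value $58,541.
Year 7: DB = ⌊$58,541 × 200%/10⌋ = $11,708; SL = ⌊$45,141/4⌋ = $11,285 → take DB $11,708. Book value $46,833.
Year 8: DB = ⌊$46,833 × 200%/10⌋ = $9,366; SL = ⌊$33,433/3⌋ = $11,144 → take SL $11,144. Book value $35,689.
Year 9: DB = ⌊$35,689 × 200%/10⌋ = $7,137; SL = ⌊$22,289/2⌋ = $11,144 → take SL $11,144. Book value $24,545.
Year 10 (final): $24,545 − $13,400 = $11,145. Book value $13,400.

$44,662; $35,730; $28,584; $22,867; $18,294; $14,635; $11,708; $11,144; $11,144; $11,145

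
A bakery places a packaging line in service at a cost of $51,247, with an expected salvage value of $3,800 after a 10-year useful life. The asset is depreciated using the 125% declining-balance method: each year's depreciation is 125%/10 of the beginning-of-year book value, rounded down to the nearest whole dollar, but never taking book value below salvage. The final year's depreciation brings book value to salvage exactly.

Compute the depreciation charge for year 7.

$2,875

Depreciable base = $51,247 − $3,800 = $47,447.
Year 1: ⌊$51,247 × 125%/10⌋ = $6,405. Book value $44,842.
Year 2: ⌊$44,842 × 125%/10⌋ = $5,605. Book value $39,237.
Year 3: ⌊$39,237 × 125%/10⌋ = $4,904. Book value $34,333.
Year 4: ⌊$34,333 × 125%/10⌋ = $4,291. Book value $30,042.
Year 5: ⌊$30,042 × 125%/10⌋ = $3,755. Book value $26,287.
Year 6: ⌊$26,287 × 125%/10⌋ = $3,285. Book value $23,002.
Year 7: ⌊$23,002 × 125%/10⌋ = $2,875. Book value $20,127.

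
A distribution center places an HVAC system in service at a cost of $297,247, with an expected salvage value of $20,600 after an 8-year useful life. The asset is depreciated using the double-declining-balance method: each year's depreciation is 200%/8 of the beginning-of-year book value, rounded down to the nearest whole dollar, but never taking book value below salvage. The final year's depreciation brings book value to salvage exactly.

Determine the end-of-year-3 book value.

$125,402

Depreciable base = $297,247 − $20,600 = $276,647.
Year 1: ⌊$297,247 × 200%/8⌋ = $74,311. Book value $222,936.
Year 2: ⌊$222,936 × 200%/8⌋ = $55,734. Book value $167,202.
Year 3: ⌊$167,202 × 200%/8⌋ = $41,800. Book value $125,402.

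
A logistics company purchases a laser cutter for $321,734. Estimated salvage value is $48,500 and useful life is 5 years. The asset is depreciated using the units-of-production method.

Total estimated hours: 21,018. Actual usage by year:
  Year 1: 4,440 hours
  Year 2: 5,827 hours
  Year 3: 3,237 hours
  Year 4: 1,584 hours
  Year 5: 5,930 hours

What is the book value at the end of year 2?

$188,263

Depreciable base = $321,734 − $48,500 = $273,234.
Rate = $273,234 / 21,018 hours = $13 per hour.
Year 1: 4,440 × $13 = $57,720. Book value $264,014.
Year 2: 5,827 × $13 = $75,751. Book value $188,263.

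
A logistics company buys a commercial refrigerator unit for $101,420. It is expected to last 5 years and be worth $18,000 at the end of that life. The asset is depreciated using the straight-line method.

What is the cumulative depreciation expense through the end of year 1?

$16,684

Depreciable base = $101,420 − $18,000 = $83,420.
Annual expense = $83,420 / 5 = $16,684.
End of year 1: book value $84,736.
Accumulated through year 1 = $101,420 − $84,736 = $16,684.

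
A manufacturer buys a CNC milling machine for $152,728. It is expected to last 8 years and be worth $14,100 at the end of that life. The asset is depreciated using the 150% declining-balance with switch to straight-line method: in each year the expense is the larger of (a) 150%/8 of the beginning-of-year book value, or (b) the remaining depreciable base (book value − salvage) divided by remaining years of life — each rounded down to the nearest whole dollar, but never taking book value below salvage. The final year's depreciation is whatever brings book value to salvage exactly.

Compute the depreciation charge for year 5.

Depreciable base = $152,728 − $14,100 = $138,628.
Year 1: DB = ⌊$152,728 × 150%/8⌋ = $28,636; SL = ⌊$138,628/8⌋ = $17,328 → take DB $28,636. Book value $124,092.
Year 2: DB = ⌊$124,092 × 150%/8⌋ = $23,267; SL = ⌊$109,992/7⌋ = $15,713 → take DB $23,267. Book value $100,825.
Year 3: DB = ⌊$100,825 × 150%/8⌋ = $18,904; SL = ⌊$86,725/6⌋ = $14,454 → take DB $18,904. Book value $81,921.
Year 4: DB = ⌊$81,921 × 150%/8⌋ = $15,360; SL = ⌊$67,821/5⌋ = $13,564 → take DB $15,360. Book value $66,561.
Year 5: DB = ⌊$66,561 × 150%/8⌋ = $12,480; SL = ⌊$52,461/4⌋ = $13,115 → take SL $13,115. Book value $53,446.

$13,115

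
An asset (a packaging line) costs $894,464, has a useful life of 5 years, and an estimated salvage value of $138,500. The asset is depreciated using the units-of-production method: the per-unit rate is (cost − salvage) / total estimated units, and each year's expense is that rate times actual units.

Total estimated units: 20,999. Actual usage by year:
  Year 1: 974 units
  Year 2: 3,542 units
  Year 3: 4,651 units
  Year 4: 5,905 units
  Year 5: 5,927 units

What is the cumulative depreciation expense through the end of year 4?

$542,592

Depreciable base = $894,464 − $138,500 = $755,964.
Rate = $755,964 / 20,999 units = $36 per unit.
Year 1: 974 × $36 = $35,064. Book value $859,400.
Year 2: 3,542 × $36 = $127,512. Book value $731,888.
Year 3: 4,651 × $36 = $167,436. Book value $564,452.
Year 4: 5,905 × $36 = $212,580. Book value $351,872.
Accumulated through year 4 = $894,464 − $351,872 = $542,592.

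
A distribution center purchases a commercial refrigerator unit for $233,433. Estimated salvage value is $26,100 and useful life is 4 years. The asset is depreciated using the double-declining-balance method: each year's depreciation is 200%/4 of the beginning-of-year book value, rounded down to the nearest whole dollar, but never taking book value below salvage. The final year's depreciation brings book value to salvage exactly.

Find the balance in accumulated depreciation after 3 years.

$204,253

Depreciable base = $233,433 − $26,100 = $207,333.
Year 1: ⌊$233,433 × 200%/4⌋ = $116,716. Book value $116,717.
Year 2: ⌊$116,717 × 200%/4⌋ = $58,358. Book value $58,359.
Year 3: ⌊$58,359 × 200%/4⌋ = $29,179. Book value $29,180.
Accumulated through year 3 = $233,433 − $29,180 = $204,253.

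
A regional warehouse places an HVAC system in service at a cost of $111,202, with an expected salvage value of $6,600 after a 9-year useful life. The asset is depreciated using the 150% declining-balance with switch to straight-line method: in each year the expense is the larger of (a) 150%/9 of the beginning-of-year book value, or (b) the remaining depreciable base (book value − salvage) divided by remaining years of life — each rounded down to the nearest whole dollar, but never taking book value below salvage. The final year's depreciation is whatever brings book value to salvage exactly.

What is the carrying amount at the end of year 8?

Depreciable base = $111,202 − $6,600 = $104,602.
Year 1: DB = ⌊$111,202 × 150%/9⌋ = $18,533; SL = ⌊$104,602/9⌋ = $11,622 → take DB $18,533. Book value $92,669.
Year 2: DB = ⌊$92,669 × 150%/9⌋ = $15,444; SL = ⌊$86,069/8⌋ = $10,758 → take DB $15,444. Book value $77,225.
Year 3: DB = ⌊$77,225 × 150%/9⌋ = $12,870; SL = ⌊$70,625/7⌋ = $10,089 → take DB $12,870. Book value $64,355.
Year 4: DB = ⌊$64,355 × 150%/9⌋ = $10,725; SL = ⌊$57,755/6⌋ = $9,625 → take DB $10,725. Book value $53,630.
Year 5: DB = ⌊$53,630 × 150%/9⌋ = $8,938; SL = ⌊$47,030/5⌋ = $9,406 → take SL $9,406. Book value $44,224.
Year 6: DB = ⌊$44,224 × 150%/9⌋ = $7,370; SL = ⌊$37,624/4⌋ = $9,406 → take SL $9,406. Book value $34,818.
Year 7: DB = ⌊$34,818 × 150%/9⌋ = $5,803; SL = ⌊$28,218/3⌋ = $9,406 → take SL $9,406. Book value $25,412.
Year 8: DB = ⌊$25,412 × 150%/9⌋ = $4,235; SL = ⌊$18,812/2⌋ = $9,406 → take SL $9,406. Book value $16,006.

$16,006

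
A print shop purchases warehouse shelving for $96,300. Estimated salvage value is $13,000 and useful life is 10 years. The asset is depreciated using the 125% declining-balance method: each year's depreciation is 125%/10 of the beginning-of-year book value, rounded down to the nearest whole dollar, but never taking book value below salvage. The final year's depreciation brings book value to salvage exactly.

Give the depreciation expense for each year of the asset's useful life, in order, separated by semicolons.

Depreciable base = $96,300 − $13,000 = $83,300.
Year 1: ⌊$96,300 × 125%/10⌋ = $12,037. Book value $84,263.
Year 2: ⌊$84,263 × 125%/10⌋ = $10,532. Book value $73,731.
Year 3: ⌊$73,731 × 125%/10⌋ = $9,216. Book value $64,515.
Year 4: ⌊$64,515 × 125%/10⌋ = $8,064. Book value $56,451.
Year 5: ⌊$56,451 × 125%/10⌋ = $7,056. Book value $49,395.
Year 6: ⌊$49,395 × 125%/10⌋ = $6,174. Book value $43,221.
Year 7: ⌊$43,221 × 125%/10⌋ = $5,402. Book value $37,819.
Year 8: ⌊$37,819 × 125%/10⌋ = $4,727. Book value $33,092.
Year 9: ⌊$33,092 × 125%/10⌋ = $4,136. Book value $28,956.
Year 10 (final): $28,956 − $13,000 = $15,956. Book value $13,000.

$12,037; $10,532; $9,216; $8,064; $7,056; $6,174; $5,402; $4,727; $4,136; $15,956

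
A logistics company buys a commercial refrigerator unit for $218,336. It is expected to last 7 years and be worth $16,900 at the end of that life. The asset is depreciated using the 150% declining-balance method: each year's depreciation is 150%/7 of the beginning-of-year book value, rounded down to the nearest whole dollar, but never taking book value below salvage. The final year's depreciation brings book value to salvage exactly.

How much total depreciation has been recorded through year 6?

Depreciable base = $218,336 − $16,900 = $201,436.
Year 1: ⌊$218,336 × 150%/7⌋ = $46,786. Book value $171,550.
Year 2: ⌊$171,550 × 150%/7⌋ = $36,760. Book value $134,790.
Year 3: ⌊$134,790 × 150%/7⌋ = $28,883. Book value $105,907.
Year 4: ⌊$105,907 × 150%/7⌋ = $22,694. Book value $83,213.
Year 5: ⌊$83,213 × 150%/7⌋ = $17,831. Book value $65,382.
Year 6: ⌊$65,382 × 150%/7⌋ = $14,010. Book value $51,372.
Accumulated through year 6 = $218,336 − $51,372 = $166,964.

$166,964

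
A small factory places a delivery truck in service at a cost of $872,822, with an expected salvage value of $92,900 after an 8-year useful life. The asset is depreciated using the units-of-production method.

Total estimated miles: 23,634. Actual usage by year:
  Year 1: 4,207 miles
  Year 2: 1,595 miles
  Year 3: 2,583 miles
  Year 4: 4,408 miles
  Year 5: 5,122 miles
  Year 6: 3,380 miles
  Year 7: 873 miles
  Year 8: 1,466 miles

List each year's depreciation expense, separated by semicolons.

$138,831; $52,635; $85,239; $145,464; $169,026; $111,540; $28,809; $48,378

Depreciable base = $872,822 − $92,900 = $779,922.
Rate = $779,922 / 23,634 miles = $33 per mile.
Year 1: 4,207 × $33 = $138,831. Book value $733,991.
Year 2: 1,595 × $33 = $52,635. Book value $681,356.
Year 3: 2,583 × $33 = $85,239. Book value $596,117.
Year 4: 4,408 × $33 = $145,464. Book value $450,653.
Year 5: 5,122 × $33 = $169,026. Book value $281,627.
Year 6: 3,380 × $33 = $111,540. Book value $170,087.
Year 7: 873 × $33 = $28,809. Book value $141,278.
Year 8: 1,466 × $33 = $48,378. Book value $92,900.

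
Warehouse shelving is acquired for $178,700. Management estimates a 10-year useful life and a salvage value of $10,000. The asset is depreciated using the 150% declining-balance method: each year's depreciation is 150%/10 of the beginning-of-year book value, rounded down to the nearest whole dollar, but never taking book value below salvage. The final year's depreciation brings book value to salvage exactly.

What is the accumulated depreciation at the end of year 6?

$111,301

Depreciable base = $178,700 − $10,000 = $168,700.
Year 1: ⌊$178,700 × 150%/10⌋ = $26,805. Book value $151,895.
Year 2: ⌊$151,895 × 150%/10⌋ = $22,784. Book value $129,111.
Year 3: ⌊$129,111 × 150%/10⌋ = $19,366. Book value $109,745.
Year 4: ⌊$109,745 × 150%/10⌋ = $16,461. Book value $93,284.
Year 5: ⌊$93,284 × 150%/10⌋ = $13,992. Book value $79,292.
Year 6: ⌊$79,292 × 150%/10⌋ = $11,893. Book value $67,399.
Accumulated through year 6 = $178,700 − $67,399 = $111,301.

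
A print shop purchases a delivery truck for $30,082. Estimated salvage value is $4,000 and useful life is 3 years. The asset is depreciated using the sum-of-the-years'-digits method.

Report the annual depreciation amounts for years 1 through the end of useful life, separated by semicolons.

$13,041; $8,694; $4,347

Depreciable base = $30,082 − $4,000 = $26,082.
Sum of the years' digits = 3+2+1 = 6.
Year 1: $26,082 × 3/6 = $13,041. Book value $17,041.
Year 2: $26,082 × 2/6 = $8,694. Book value $8,347.
Year 3: $26,082 × 1/6 = $4,347. Book value $4,000.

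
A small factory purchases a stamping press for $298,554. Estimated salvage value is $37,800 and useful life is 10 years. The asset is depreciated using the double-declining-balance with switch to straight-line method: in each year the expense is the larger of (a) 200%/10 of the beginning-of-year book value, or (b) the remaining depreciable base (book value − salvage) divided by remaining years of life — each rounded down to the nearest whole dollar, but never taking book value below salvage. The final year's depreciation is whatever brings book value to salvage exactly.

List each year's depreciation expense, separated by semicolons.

$59,710; $47,768; $38,215; $30,572; $24,457; $19,566; $15,653; $12,522; $10,018; $2,273

Depreciable base = $298,554 − $37,800 = $260,754.
Year 1: DB = ⌊$298,554 × 200%/10⌋ = $59,710; SL = ⌊$260,754/10⌋ = $26,075 → take DB $59,710. Book value $238,844.
Year 2: DB = ⌊$238,844 × 200%/10⌋ = $47,768; SL = ⌊$201,044/9⌋ = $22,338 → take DB $47,768. Book value $191,076.
Year 3: DB = ⌊$191,076 × 200%/10⌋ = $38,215; SL = ⌊$153,276/8⌋ = $19,159 → take DB $38,215. Book value $152,861.
Year 4: DB = ⌊$152,861 × 200%/10⌋ = $30,572; SL = ⌊$115,061/7⌋ = $16,437 → take DB $30,572. Book value $122,289.
Year 5: DB = ⌊$122,289 × 200%/10⌋ = $24,457; SL = ⌊$84,489/6⌋ = $14,081 → take DB $24,457. Book value $97,832.
Year 6: DB = ⌊$97,832 × 200%/10⌋ = $19,566; SL = ⌊$60,032/5⌋ = $12,006 → take DB $19,566. Book value $78,266.
Year 7: DB = ⌊$78,266 × 200%/10⌋ = $15,653; SL = ⌊$40,466/4⌋ = $10,116 → take DB $15,653. Book value $62,613.
Year 8: DB = ⌊$62,613 × 200%/10⌋ = $12,522; SL = ⌊$24,813/3⌋ = $8,271 → take DB $12,522. Book value $50,091.
Year 9: DB = ⌊$50,091 × 200%/10⌋ = $10,018; SL = ⌊$12,291/2⌋ = $6,145 → take DB $10,018. Book value $40,073.
Year 10 (final): $40,073 − $37,800 = $2,273. Book value $37,800.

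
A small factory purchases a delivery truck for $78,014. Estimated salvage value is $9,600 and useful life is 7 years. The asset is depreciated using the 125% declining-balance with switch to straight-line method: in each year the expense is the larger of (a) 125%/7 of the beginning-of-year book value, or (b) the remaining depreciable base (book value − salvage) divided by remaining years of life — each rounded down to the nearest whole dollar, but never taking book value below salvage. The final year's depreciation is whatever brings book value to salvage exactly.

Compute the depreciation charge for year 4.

$8,410

Depreciable base = $78,014 − $9,600 = $68,414.
Year 1: DB = ⌊$78,014 × 125%/7⌋ = $13,931; SL = ⌊$68,414/7⌋ = $9,773 → take DB $13,931. Book value $64,083.
Year 2: DB = ⌊$64,083 × 125%/7⌋ = $11,443; SL = ⌊$54,483/6⌋ = $9,080 → take DB $11,443. Book value $52,640.
Year 3: DB = ⌊$52,640 × 125%/7⌋ = $9,400; SL = ⌊$43,040/5⌋ = $8,608 → take DB $9,400. Book value $43,240.
Year 4: DB = ⌊$43,240 × 125%/7⌋ = $7,721; SL = ⌊$33,640/4⌋ = $8,410 → take SL $8,410. Book value $34,830.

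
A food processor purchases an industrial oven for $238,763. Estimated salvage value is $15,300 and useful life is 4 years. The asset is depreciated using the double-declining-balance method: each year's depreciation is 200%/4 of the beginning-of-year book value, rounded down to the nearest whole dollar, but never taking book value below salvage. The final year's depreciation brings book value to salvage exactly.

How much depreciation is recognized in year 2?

$59,691

Depreciable base = $238,763 − $15,300 = $223,463.
Year 1: ⌊$238,763 × 200%/4⌋ = $119,381. Book value $119,382.
Year 2: ⌊$119,382 × 200%/4⌋ = $59,691. Book value $59,691.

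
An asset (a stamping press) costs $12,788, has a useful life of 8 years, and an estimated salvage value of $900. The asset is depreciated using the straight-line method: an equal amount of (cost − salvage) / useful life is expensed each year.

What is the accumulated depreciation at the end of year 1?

Depreciable base = $12,788 − $900 = $11,888.
Annual expense = $11,888 / 8 = $1,486.
End of year 1: book value $11,302.
Accumulated through year 1 = $12,788 − $11,302 = $1,486.

$1,486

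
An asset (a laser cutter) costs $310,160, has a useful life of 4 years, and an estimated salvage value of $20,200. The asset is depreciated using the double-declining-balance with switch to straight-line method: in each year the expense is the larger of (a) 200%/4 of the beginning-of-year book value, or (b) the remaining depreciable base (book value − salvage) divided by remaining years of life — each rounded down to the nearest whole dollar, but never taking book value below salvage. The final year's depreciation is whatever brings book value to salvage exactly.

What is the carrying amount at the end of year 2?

Depreciable base = $310,160 − $20,200 = $289,960.
Year 1: DB = ⌊$310,160 × 200%/4⌋ = $155,080; SL = ⌊$289,960/4⌋ = $72,490 → take DB $155,080. Book value $155,080.
Year 2: DB = ⌊$155,080 × 200%/4⌋ = $77,540; SL = ⌊$134,880/3⌋ = $44,960 → take DB $77,540. Book value $77,540.

$77,540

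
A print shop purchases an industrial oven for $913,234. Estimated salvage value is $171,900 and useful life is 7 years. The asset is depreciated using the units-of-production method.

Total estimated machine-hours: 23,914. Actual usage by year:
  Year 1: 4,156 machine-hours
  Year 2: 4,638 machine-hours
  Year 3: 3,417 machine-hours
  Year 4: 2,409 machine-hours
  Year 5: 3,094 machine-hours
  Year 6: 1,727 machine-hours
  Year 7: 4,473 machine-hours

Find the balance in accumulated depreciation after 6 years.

Depreciable base = $913,234 − $171,900 = $741,334.
Rate = $741,334 / 23,914 machine-hours = $31 per machine-hour.
Year 1: 4,156 × $31 = $128,836. Book value $784,398.
Year 2: 4,638 × $31 = $143,778. Book value $640,620.
Year 3: 3,417 × $31 = $105,927. Book value $534,693.
Year 4: 2,409 × $31 = $74,679. Book value $460,014.
Year 5: 3,094 × $31 = $95,914. Book value $364,100.
Year 6: 1,727 × $31 = $53,537. Book value $310,563.
Accumulated through year 6 = $913,234 − $310,563 = $602,671.

$602,671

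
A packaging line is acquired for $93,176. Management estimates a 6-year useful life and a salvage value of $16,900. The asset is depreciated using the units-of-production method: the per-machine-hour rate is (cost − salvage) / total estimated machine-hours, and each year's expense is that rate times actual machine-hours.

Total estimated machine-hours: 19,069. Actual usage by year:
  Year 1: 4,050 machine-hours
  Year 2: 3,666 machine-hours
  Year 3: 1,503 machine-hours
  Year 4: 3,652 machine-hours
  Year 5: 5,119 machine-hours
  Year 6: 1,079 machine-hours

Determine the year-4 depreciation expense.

Depreciable base = $93,176 − $16,900 = $76,276.
Rate = $76,276 / 19,069 machine-hours = $4 per machine-hour.
Year 1: 4,050 × $4 = $16,200. Book value $76,976.
Year 2: 3,666 × $4 = $14,664. Book value $62,312.
Year 3: 1,503 × $4 = $6,012. Book value $56,300.
Year 4: 3,652 × $4 = $14,608. Book value $41,692.

$14,608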